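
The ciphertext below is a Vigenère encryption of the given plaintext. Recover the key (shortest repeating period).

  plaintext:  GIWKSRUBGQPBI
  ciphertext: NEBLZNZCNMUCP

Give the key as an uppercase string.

HWFB

  i= 0: N-G =  7 → H
  i= 1: E-I = 22 → W
  i= 2: B-W =  5 → F
  i= 3: L-K =  1 → B
  i= 4: Z-S =  7 → H
  i= 5: N-R = 22 → W
  i= 6: Z-U =  5 → F
  i= 7: C-B =  1 → B
  i= 8: N-G =  7 → H
  i= 9: M-Q = 22 → W
  i=10: U-P =  5 → F
  i=11: C-B =  1 → B
  i=12: P-I =  7 → H
  shifts repeat with period 4: HWFB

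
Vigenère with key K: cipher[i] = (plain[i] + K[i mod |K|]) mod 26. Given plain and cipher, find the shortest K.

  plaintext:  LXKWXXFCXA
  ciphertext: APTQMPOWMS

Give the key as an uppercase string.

PSJU

  i= 0: A-L = 15 → P
  i= 1: P-X = 18 → S
  i= 2: T-K =  9 → J
  i= 3: Q-W = 20 → U
  i= 4: M-X = 15 → P
  i= 5: P-X = 18 → S
  i= 6: O-F =  9 → J
  i= 7: W-C = 20 → U
  i= 8: M-X = 15 → P
  i= 9: S-A = 18 → S
  shifts repeat with period 4: PSJU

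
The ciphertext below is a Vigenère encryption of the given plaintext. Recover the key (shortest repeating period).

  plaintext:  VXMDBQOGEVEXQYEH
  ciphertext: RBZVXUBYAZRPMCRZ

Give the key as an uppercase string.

WENS

  i= 0: R-V = 22 → W
  i= 1: B-X =  4 → E
  i= 2: Z-M = 13 → N
  i= 3: V-D = 18 → S
  i= 4: X-B = 22 → W
  i= 5: U-Q =  4 → E
  i= 6: B-O = 13 → N
  i= 7: Y-G = 18 → S
  i= 8: A-E = 22 → W
  i= 9: Z-V =  4 → E
  i=10: R-E = 13 → N
  i=11: P-X = 18 → S
  i=12: M-Q = 22 → W
  i=13: C-Y =  4 → E
  i=14: R-E = 13 → N
  i=15: Z-H = 18 → S
  shifts repeat with period 4: WENS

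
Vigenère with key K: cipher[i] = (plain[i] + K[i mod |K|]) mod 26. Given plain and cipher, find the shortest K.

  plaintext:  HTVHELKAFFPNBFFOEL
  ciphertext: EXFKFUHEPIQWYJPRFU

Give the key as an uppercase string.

XEKDBJ

  i= 0: E-H = 23 → X
  i= 1: X-T =  4 → E
  i= 2: F-V = 10 → K
  i= 3: K-H =  3 → D
  i= 4: F-E =  1 → B
  i= 5: U-L =  9 → J
  i= 6: H-K = 23 → X
  i= 7: E-A =  4 → E
  i= 8: P-F = 10 → K
  i= 9: I-F =  3 → D
  i=10: Q-P =  1 → B
  i=11: W-N =  9 → J
  i=12: Y-B = 23 → X
  i=13: J-F =  4 → E
  i=14: P-F = 10 → K
  i=15: R-O =  3 → D
  i=16: F-E =  1 → B
  i=17: U-L =  9 → J
  shifts repeat with period 6: XEKDBJ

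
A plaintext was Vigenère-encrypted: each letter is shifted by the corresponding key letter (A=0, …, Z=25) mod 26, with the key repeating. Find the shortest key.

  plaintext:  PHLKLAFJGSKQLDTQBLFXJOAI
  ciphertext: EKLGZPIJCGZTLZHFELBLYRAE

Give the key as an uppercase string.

PDAWO

  i= 0: E-P = 15 → P
  i= 1: K-H =  3 → D
  i= 2: L-L =  0 → A
  i= 3: G-K = 22 → W
  i= 4: Z-L = 14 → O
  i= 5: P-A = 15 → P
  i= 6: I-F =  3 → D
  i= 7: J-J =  0 → A
  i= 8: C-G = 22 → W
  i= 9: G-S = 14 → O
  i=10: Z-K = 15 → P
  i=11: T-Q =  3 → D
  i=12: L-L =  0 → A
  i=13: Z-D = 22 → W
  i=14: H-T = 14 → O
  i=15: F-Q = 15 → P
  i=16: E-B =  3 → D
  i=17: L-L =  0 → A
  i=18: B-F = 22 → W
  i=19: L-X = 14 → O
  i=20: Y-J = 15 → P
  i=21: R-O =  3 → D
  i=22: A-A =  0 → A
  i=23: E-I = 22 → W
  shifts repeat with period 5: PDAWO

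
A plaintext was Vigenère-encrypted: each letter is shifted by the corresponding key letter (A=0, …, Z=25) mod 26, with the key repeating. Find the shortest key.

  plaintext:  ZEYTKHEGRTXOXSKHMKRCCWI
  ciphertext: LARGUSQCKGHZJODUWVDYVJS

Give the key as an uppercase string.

MWTNKL

  i= 0: L-Z = 12 → M
  i= 1: A-E = 22 → W
  i= 2: R-Y = 19 → T
  i= 3: G-T = 13 → N
  i= 4: U-K = 10 → K
  i= 5: S-H = 11 → L
  i= 6: Q-E = 12 → M
  i= 7: C-G = 22 → W
  i= 8: K-R = 19 → T
  i= 9: G-T = 13 → N
  i=10: H-X = 10 → K
  i=11: Z-O = 11 → L
  i=12: J-X = 12 → M
  i=13: O-S = 22 → W
  i=14: D-K = 19 → T
  i=15: U-H = 13 → N
  i=16: W-M = 10 → K
  i=17: V-K = 11 → L
  i=18: D-R = 12 → M
  i=19: Y-C = 22 → W
  i=20: V-C = 19 → T
  i=21: J-W = 13 → N
  i=22: S-I = 10 → K
  shifts repeat with period 6: MWTNKL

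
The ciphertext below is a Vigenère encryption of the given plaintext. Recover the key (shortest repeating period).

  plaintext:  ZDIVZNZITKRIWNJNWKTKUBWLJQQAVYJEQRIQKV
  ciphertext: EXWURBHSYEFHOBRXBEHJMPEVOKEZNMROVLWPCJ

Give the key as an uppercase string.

FUOZSOIK

  i= 0: E-Z =  5 → F
  i= 1: X-D = 20 → U
  i= 2: W-I = 14 → O
  i= 3: U-V = 25 → Z
  i= 4: R-Z = 18 → S
  i= 5: B-N = 14 → O
  i= 6: H-Z =  8 → I
  i= 7: S-I = 10 → K
  i= 8: Y-T =  5 → F
  i= 9: E-K = 20 → U
  i=10: F-R = 14 → O
  i=11: H-I = 25 → Z
  i=12: O-W = 18 → S
  i=13: B-N = 14 → O
  i=14: R-J =  8 → I
  i=15: X-N = 10 → K
  i=16: B-W =  5 → F
  i=17: E-K = 20 → U
  i=18: H-T = 14 → O
  i=19: J-K = 25 → Z
  i=20: M-U = 18 → S
  i=21: P-B = 14 → O
  i=22: E-W =  8 → I
  i=23: V-L = 10 → K
  i=24: O-J =  5 → F
  i=25: K-Q = 20 → U
  i=26: E-Q = 14 → O
  i=27: Z-A = 25 → Z
  i=28: N-V = 18 → S
  i=29: M-Y = 14 → O
  i=30: R-J =  8 → I
  i=31: O-E = 10 → K
  i=32: V-Q =  5 → F
  i=33: L-R = 20 → U
  i=34: W-I = 14 → O
  i=35: P-Q = 25 → Z
  i=36: C-K = 18 → S
  i=37: J-V = 14 → O
  shifts repeat with period 8: FUOZSOIK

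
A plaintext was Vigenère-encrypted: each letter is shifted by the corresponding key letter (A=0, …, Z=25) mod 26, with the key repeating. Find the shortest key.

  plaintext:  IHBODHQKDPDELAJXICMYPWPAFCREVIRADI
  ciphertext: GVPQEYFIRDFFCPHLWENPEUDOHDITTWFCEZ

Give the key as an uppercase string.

  i= 0: G-I = 24 → Y
  i= 1: V-H = 14 → O
  i= 2: P-B = 14 → O
  i= 3: Q-O =  2 → C
  i= 4: E-D =  1 → B
  i= 5: Y-H = 17 → R
  i= 6: F-Q = 15 → P
  i= 7: I-K = 24 → Y
  i= 8: R-D = 14 → O
  i= 9: D-P = 14 → O
  i=10: F-D =  2 → C
  i=11: F-E =  1 → B
  i=12: C-L = 17 → R
  i=13: P-A = 15 → P
  i=14: H-J = 24 → Y
  i=15: L-X = 14 → O
  i=16: W-I = 14 → O
  i=17: E-C =  2 → C
  i=18: N-M =  1 → B
  i=19: P-Y = 17 → R
  i=20: E-P = 15 → P
  i=21: U-W = 24 → Y
  i=22: D-P = 14 → O
  i=23: O-A = 14 → O
  i=24: H-F =  2 → C
  i=25: D-C =  1 → B
  i=26: I-R = 17 → R
  i=27: T-E = 15 → P
  i=28: T-V = 24 → Y
  i=29: W-I = 14 → O
  i=30: F-R = 14 → O
  i=31: C-A =  2 → C
  i=32: E-D =  1 → B
  i=33: Z-I = 17 → R
  shifts repeat with period 7: YOOCBRP

YOOCBRP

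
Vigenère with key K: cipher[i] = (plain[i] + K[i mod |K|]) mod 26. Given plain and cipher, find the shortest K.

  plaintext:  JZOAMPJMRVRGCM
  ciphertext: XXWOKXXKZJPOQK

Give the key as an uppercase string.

OYI

  i= 0: X-J = 14 → O
  i= 1: X-Z = 24 → Y
  i= 2: W-O =  8 → I
  i= 3: O-A = 14 → O
  i= 4: K-M = 24 → Y
  i= 5: X-P =  8 → I
  i= 6: X-J = 14 → O
  i= 7: K-M = 24 → Y
  i= 8: Z-R =  8 → I
  i= 9: J-V = 14 → O
  i=10: P-R = 24 → Y
  i=11: O-G =  8 → I
  i=12: Q-C = 14 → O
  i=13: K-M = 24 → Y
  shifts repeat with period 3: OYI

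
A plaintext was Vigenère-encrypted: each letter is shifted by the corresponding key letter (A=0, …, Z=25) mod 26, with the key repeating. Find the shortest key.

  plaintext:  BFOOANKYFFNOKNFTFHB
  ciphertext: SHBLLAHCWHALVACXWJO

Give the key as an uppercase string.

  i= 0: S-B = 17 → R
  i= 1: H-F =  2 → C
  i= 2: B-O = 13 → N
  i= 3: L-O = 23 → X
  i= 4: L-A = 11 → L
  i= 5: A-N = 13 → N
  i= 6: H-K = 23 → X
  i= 7: C-Y =  4 → E
  i= 8: W-F = 17 → R
  i= 9: H-F =  2 → C
  i=10: A-N = 13 → N
  i=11: L-O = 23 → X
  i=12: V-K = 11 → L
  i=13: A-N = 13 → N
  i=14: C-F = 23 → X
  i=15: X-T =  4 → E
  i=16: W-F = 17 → R
  i=17: J-H =  2 → C
  i=18: O-B = 13 → N
  shifts repeat with period 8: RCNXLNXE

RCNXLNXE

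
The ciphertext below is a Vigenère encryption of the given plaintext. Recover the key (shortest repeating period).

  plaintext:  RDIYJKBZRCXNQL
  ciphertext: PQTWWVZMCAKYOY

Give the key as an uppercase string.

  i= 0: P-R = 24 → Y
  i= 1: Q-D = 13 → N
  i= 2: T-I = 11 → L
  i= 3: W-Y = 24 → Y
  i= 4: W-J = 13 → N
  i= 5: V-K = 11 → L
  i= 6: Z-B = 24 → Y
  i= 7: M-Z = 13 → N
  i= 8: C-R = 11 → L
  i= 9: A-C = 24 → Y
  i=10: K-X = 13 → N
  i=11: Y-N = 11 → L
  i=12: O-Q = 24 → Y
  i=13: Y-L = 13 → N
  shifts repeat with period 3: YNL

YNL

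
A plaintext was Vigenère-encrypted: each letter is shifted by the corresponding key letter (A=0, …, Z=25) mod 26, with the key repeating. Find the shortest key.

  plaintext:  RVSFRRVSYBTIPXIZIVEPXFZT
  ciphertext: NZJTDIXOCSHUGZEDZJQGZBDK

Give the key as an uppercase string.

  i= 0: N-R = 22 → W
  i= 1: Z-V =  4 → E
  i= 2: J-S = 17 → R
  i= 3: T-F = 14 → O
  i= 4: D-R = 12 → M
  i= 5: I-R = 17 → R
  i= 6: X-V =  2 → C
  i= 7: O-S = 22 → W
  i= 8: C-Y =  4 → E
  i= 9: S-B = 17 → R
  i=10: H-T = 14 → O
  i=11: U-I = 12 → M
  i=12: G-P = 17 → R
  i=13: Z-X =  2 → C
  i=14: E-I = 22 → W
  i=15: D-Z =  4 → E
  i=16: Z-I = 17 → R
  i=17: J-V = 14 → O
  i=18: Q-E = 12 → M
  i=19: G-P = 17 → R
  i=20: Z-X =  2 → C
  i=21: B-F = 22 → W
  i=22: D-Z =  4 → E
  i=23: K-T = 17 → R
  shifts repeat with period 7: WEROMRC

WEROMRC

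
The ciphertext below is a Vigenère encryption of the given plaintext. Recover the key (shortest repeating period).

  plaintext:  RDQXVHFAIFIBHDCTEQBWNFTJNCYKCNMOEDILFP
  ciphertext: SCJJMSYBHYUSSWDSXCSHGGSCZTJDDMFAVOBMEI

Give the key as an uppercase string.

BZTMRLT

  i= 0: S-R =  1 → B
  i= 1: C-D = 25 → Z
  i= 2: J-Q = 19 → T
  i= 3: J-X = 12 → M
  i= 4: M-V = 17 → R
  i= 5: S-H = 11 → L
  i= 6: Y-F = 19 → T
  i= 7: B-A =  1 → B
  i= 8: H-I = 25 → Z
  i= 9: Y-F = 19 → T
  i=10: U-I = 12 → M
  i=11: S-B = 17 → R
  i=12: S-H = 11 → L
  i=13: W-D = 19 → T
  i=14: D-C =  1 → B
  i=15: S-T = 25 → Z
  i=16: X-E = 19 → T
  i=17: C-Q = 12 → M
  i=18: S-B = 17 → R
  i=19: H-W = 11 → L
  i=20: G-N = 19 → T
  i=21: G-F =  1 → B
  i=22: S-T = 25 → Z
  i=23: C-J = 19 → T
  i=24: Z-N = 12 → M
  i=25: T-C = 17 → R
  i=26: J-Y = 11 → L
  i=27: D-K = 19 → T
  i=28: D-C =  1 → B
  i=29: M-N = 25 → Z
  i=30: F-M = 19 → T
  i=31: A-O = 12 → M
  i=32: V-E = 17 → R
  i=33: O-D = 11 → L
  i=34: B-I = 19 → T
  i=35: M-L =  1 → B
  i=36: E-F = 25 → Z
  i=37: I-P = 19 → T
  shifts repeat with period 7: BZTMRLT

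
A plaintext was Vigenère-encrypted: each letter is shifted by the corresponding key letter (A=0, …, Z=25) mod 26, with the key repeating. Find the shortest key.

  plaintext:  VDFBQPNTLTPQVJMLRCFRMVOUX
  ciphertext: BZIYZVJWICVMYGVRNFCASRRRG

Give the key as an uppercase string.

GWDXJ

  i= 0: B-V =  6 → G
  i= 1: Z-D = 22 → W
  i= 2: I-F =  3 → D
  i= 3: Y-B = 23 → X
  i= 4: Z-Q =  9 → J
  i= 5: V-P =  6 → G
  i= 6: J-N = 22 → W
  i= 7: W-T =  3 → D
  i= 8: I-L = 23 → X
  i= 9: C-T =  9 → J
  i=10: V-P =  6 → G
  i=11: M-Q = 22 → W
  i=12: Y-V =  3 → D
  i=13: G-J = 23 → X
  i=14: V-M =  9 → J
  i=15: R-L =  6 → G
  i=16: N-R = 22 → W
  i=17: F-C =  3 → D
  i=18: C-F = 23 → X
  i=19: A-R =  9 → J
  i=20: S-M =  6 → G
  i=21: R-V = 22 → W
  i=22: R-O =  3 → D
  i=23: R-U = 23 → X
  i=24: G-X =  9 → J
  shifts repeat with period 5: GWDXJ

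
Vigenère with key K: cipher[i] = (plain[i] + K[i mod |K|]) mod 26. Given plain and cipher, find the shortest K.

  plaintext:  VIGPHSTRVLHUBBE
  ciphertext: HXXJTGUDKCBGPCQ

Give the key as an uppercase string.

MPRUMOB

  i= 0: H-V = 12 → M
  i= 1: X-I = 15 → P
  i= 2: X-G = 17 → R
  i= 3: J-P = 20 → U
  i= 4: T-H = 12 → M
  i= 5: G-S = 14 → O
  i= 6: U-T =  1 → B
  i= 7: D-R = 12 → M
  i= 8: K-V = 15 → P
  i= 9: C-L = 17 → R
  i=10: B-H = 20 → U
  i=11: G-U = 12 → M
  i=12: P-B = 14 → O
  i=13: C-B =  1 → B
  i=14: Q-E = 12 → M
  shifts repeat with period 7: MPRUMOB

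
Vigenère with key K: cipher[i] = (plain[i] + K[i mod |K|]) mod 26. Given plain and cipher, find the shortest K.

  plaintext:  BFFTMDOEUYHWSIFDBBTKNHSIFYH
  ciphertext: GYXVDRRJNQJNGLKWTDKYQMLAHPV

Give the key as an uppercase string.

  i= 0: G-B =  5 → F
  i= 1: Y-F = 19 → T
  i= 2: X-F = 18 → S
  i= 3: V-T =  2 → C
  i= 4: D-M = 17 → R
  i= 5: R-D = 14 → O
  i= 6: R-O =  3 → D
  i= 7: J-E =  5 → F
  i= 8: N-U = 19 → T
  i= 9: Q-Y = 18 → S
  i=10: J-H =  2 → C
  i=11: N-W = 17 → R
  i=12: G-S = 14 → O
  i=13: L-I =  3 → D
  i=14: K-F =  5 → F
  i=15: W-D = 19 → T
  i=16: T-B = 18 → S
  i=17: D-B =  2 → C
  i=18: K-T = 17 → R
  i=19: Y-K = 14 → O
  i=20: Q-N =  3 → D
  i=21: M-H =  5 → F
  i=22: L-S = 19 → T
  i=23: A-I = 18 → S
  i=24: H-F =  2 → C
  i=25: P-Y = 17 → R
  i=26: V-H = 14 → O
  shifts repeat with period 7: FTSCROD

FTSCROD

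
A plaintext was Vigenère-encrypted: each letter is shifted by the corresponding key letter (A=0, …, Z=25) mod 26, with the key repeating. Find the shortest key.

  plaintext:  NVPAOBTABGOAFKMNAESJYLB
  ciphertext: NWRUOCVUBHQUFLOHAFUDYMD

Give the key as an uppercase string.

  i= 0: N-N =  0 → A
  i= 1: W-V =  1 → B
  i= 2: R-P =  2 → C
  i= 3: U-A = 20 → U
  i= 4: O-O =  0 → A
  i= 5: C-B =  1 → B
  i= 6: V-T =  2 → C
  i= 7: U-A = 20 → U
  i= 8: B-B =  0 → A
  i= 9: H-G =  1 → B
  i=10: Q-O =  2 → C
  i=11: U-A = 20 → U
  i=12: F-F =  0 → A
  i=13: L-K =  1 → B
  i=14: O-M =  2 → C
  i=15: H-N = 20 → U
  i=16: A-A =  0 → A
  i=17: F-E =  1 → B
  i=18: U-S =  2 → C
  i=19: D-J = 20 → U
  i=20: Y-Y =  0 → A
  i=21: M-L =  1 → B
  i=22: D-B =  2 → C
  shifts repeat with period 4: ABCU

ABCU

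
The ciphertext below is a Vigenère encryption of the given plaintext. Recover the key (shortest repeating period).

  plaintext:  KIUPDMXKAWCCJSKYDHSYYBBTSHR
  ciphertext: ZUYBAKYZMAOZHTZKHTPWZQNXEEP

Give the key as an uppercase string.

  i= 0: Z-K = 15 → P
  i= 1: U-I = 12 → M
  i= 2: Y-U =  4 → E
  i= 3: B-P = 12 → M
  i= 4: A-D = 23 → X
  i= 5: K-M = 24 → Y
  i= 6: Y-X =  1 → B
  i= 7: Z-K = 15 → P
  i= 8: M-A = 12 → M
  i= 9: A-W =  4 → E
  i=10: O-C = 12 → M
  i=11: Z-C = 23 → X
  i=12: H-J = 24 → Y
  i=13: T-S =  1 → B
  i=14: Z-K = 15 → P
  i=15: K-Y = 12 → M
  i=16: H-D =  4 → E
  i=17: T-H = 12 → M
  i=18: P-S = 23 → X
  i=19: W-Y = 24 → Y
  i=20: Z-Y =  1 → B
  i=21: Q-B = 15 → P
  i=22: N-B = 12 → M
  i=23: X-T =  4 → E
  i=24: E-S = 12 → M
  i=25: E-H = 23 → X
  i=26: P-R = 24 → Y
  shifts repeat with period 7: PMEMXYB

PMEMXYB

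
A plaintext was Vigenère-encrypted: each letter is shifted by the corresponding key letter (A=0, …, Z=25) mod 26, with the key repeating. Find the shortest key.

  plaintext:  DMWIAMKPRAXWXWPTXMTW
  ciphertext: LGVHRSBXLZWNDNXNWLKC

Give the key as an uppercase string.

IUZZRGR

  i= 0: L-D =  8 → I
  i= 1: G-M = 20 → U
  i= 2: V-W = 25 → Z
  i= 3: H-I = 25 → Z
  i= 4: R-A = 17 → R
  i= 5: S-M =  6 → G
  i= 6: B-K = 17 → R
  i= 7: X-P =  8 → I
  i= 8: L-R = 20 → U
  i= 9: Z-A = 25 → Z
  i=10: W-X = 25 → Z
  i=11: N-W = 17 → R
  i=12: D-X =  6 → G
  i=13: N-W = 17 → R
  i=14: X-P =  8 → I
  i=15: N-T = 20 → U
  i=16: W-X = 25 → Z
  i=17: L-M = 25 → Z
  i=18: K-T = 17 → R
  i=19: C-W =  6 → G
  shifts repeat with period 7: IUZZRGR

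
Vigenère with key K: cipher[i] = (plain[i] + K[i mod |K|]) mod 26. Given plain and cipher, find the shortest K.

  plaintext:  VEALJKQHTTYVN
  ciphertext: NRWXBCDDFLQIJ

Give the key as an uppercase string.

  i= 0: N-V = 18 → S
  i= 1: R-E = 13 → N
  i= 2: W-A = 22 → W
  i= 3: X-L = 12 → M
  i= 4: B-J = 18 → S
  i= 5: C-K = 18 → S
  i= 6: D-Q = 13 → N
  i= 7: D-H = 22 → W
  i= 8: F-T = 12 → M
  i= 9: L-T = 18 → S
  i=10: Q-Y = 18 → S
  i=11: I-V = 13 → N
  i=12: J-N = 22 → W
  shifts repeat with period 5: SNWMS

SNWMS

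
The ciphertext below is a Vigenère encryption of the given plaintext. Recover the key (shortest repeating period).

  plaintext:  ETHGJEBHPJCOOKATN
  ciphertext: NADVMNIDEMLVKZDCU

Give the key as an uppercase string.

JHWPD

  i= 0: N-E =  9 → J
  i= 1: A-T =  7 → H
  i= 2: D-H = 22 → W
  i= 3: V-G = 15 → P
  i= 4: M-J =  3 → D
  i= 5: N-E =  9 → J
  i= 6: I-B =  7 → H
  i= 7: D-H = 22 → W
  i= 8: E-P = 15 → P
  i= 9: M-J =  3 → D
  i=10: L-C =  9 → J
  i=11: V-O =  7 → H
  i=12: K-O = 22 → W
  i=13: Z-K = 15 → P
  i=14: D-A =  3 → D
  i=15: C-T =  9 → J
  i=16: U-N =  7 → H
  shifts repeat with period 5: JHWPD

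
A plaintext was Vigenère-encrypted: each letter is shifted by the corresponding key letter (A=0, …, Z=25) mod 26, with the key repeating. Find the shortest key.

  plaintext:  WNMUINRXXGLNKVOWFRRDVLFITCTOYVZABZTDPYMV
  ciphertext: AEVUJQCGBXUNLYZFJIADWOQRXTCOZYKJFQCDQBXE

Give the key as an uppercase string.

ERJABDLJ

  i= 0: A-W =  4 → E
  i= 1: E-N = 17 → R
  i= 2: V-M =  9 → J
  i= 3: U-U =  0 → A
  i= 4: J-I =  1 → B
  i= 5: Q-N =  3 → D
  i= 6: C-R = 11 → L
  i= 7: G-X =  9 → J
  i= 8: B-X =  4 → E
  i= 9: X-G = 17 → R
  i=10: U-L =  9 → J
  i=11: N-N =  0 → A
  i=12: L-K =  1 → B
  i=13: Y-V =  3 → D
  i=14: Z-O = 11 → L
  i=15: F-W =  9 → J
  i=16: J-F =  4 → E
  i=17: I-R = 17 → R
  i=18: A-R =  9 → J
  i=19: D-D =  0 → A
  i=20: W-V =  1 → B
  i=21: O-L =  3 → D
  i=22: Q-F = 11 → L
  i=23: R-I =  9 → J
  i=24: X-T =  4 → E
  i=25: T-C = 17 → R
  i=26: C-T =  9 → J
  i=27: O-O =  0 → A
  i=28: Z-Y =  1 → B
  i=29: Y-V =  3 → D
  i=30: K-Z = 11 → L
  i=31: J-A =  9 → J
  i=32: F-B =  4 → E
  i=33: Q-Z = 17 → R
  i=34: C-T =  9 → J
  i=35: D-D =  0 → A
  i=36: Q-P =  1 → B
  i=37: B-Y =  3 → D
  i=38: X-M = 11 → L
  i=39: E-V =  9 → J
  shifts repeat with period 8: ERJABDLJ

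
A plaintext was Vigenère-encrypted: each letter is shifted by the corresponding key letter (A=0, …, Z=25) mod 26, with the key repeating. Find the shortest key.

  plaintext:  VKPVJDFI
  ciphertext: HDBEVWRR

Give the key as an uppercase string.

  i= 0: H-V = 12 → M
  i= 1: D-K = 19 → T
  i= 2: B-P = 12 → M
  i= 3: E-V =  9 → J
  i= 4: V-J = 12 → M
  i= 5: W-D = 19 → T
  i= 6: R-F = 12 → M
  i= 7: R-I =  9 → J
  shifts repeat with period 4: MTMJ

MTMJ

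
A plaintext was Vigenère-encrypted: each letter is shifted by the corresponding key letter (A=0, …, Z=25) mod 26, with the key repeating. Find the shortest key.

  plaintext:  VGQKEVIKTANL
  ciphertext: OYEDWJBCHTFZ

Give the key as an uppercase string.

  i= 0: O-V = 19 → T
  i= 1: Y-G = 18 → S
  i= 2: E-Q = 14 → O
  i= 3: D-K = 19 → T
  i= 4: W-E = 18 → S
  i= 5: J-V = 14 → O
  i= 6: B-I = 19 → T
  i= 7: C-K = 18 → S
  i= 8: H-T = 14 → O
  i= 9: T-A = 19 → T
  i=10: F-N = 18 → S
  i=11: Z-L = 14 → O
  shifts repeat with period 3: TSO

TSO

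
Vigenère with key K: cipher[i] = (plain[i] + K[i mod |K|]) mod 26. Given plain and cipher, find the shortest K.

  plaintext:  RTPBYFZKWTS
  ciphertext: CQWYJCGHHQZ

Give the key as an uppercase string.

  i= 0: C-R = 11 → L
  i= 1: Q-T = 23 → X
  i= 2: W-P =  7 → H
  i= 3: Y-B = 23 → X
  i= 4: J-Y = 11 → L
  i= 5: C-F = 23 → X
  i= 6: G-Z =  7 → H
  i= 7: H-K = 23 → X
  i= 8: H-W = 11 → L
  i= 9: Q-T = 23 → X
  i=10: Z-S =  7 → H
  shifts repeat with period 4: LXHX

LXHX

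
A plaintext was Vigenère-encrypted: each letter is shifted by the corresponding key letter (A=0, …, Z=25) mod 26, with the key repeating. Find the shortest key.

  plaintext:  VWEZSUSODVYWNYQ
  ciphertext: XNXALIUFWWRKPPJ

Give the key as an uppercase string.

  i= 0: X-V =  2 → C
  i= 1: N-W = 17 → R
  i= 2: X-E = 19 → T
  i= 3: A-Z =  1 → B
  i= 4: L-S = 19 → T
  i= 5: I-U = 14 → O
  i= 6: U-S =  2 → C
  i= 7: F-O = 17 → R
  i= 8: W-D = 19 → T
  i= 9: W-V =  1 → B
  i=10: R-Y = 19 → T
  i=11: K-W = 14 → O
  i=12: P-N =  2 → C
  i=13: P-Y = 17 → R
  i=14: J-Q = 19 → T
  shifts repeat with period 6: CRTBTO

CRTBTO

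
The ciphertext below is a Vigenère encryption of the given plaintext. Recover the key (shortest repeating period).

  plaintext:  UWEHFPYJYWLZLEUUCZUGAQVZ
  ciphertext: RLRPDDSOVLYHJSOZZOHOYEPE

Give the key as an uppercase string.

XPNIYOUF

  i= 0: R-U = 23 → X
  i= 1: L-W = 15 → P
  i= 2: R-E = 13 → N
  i= 3: P-H =  8 → I
  i= 4: D-F = 24 → Y
  i= 5: D-P = 14 → O
  i= 6: S-Y = 20 → U
  i= 7: O-J =  5 → F
  i= 8: V-Y = 23 → X
  i= 9: L-W = 15 → P
  i=10: Y-L = 13 → N
  i=11: H-Z =  8 → I
  i=12: J-L = 24 → Y
  i=13: S-E = 14 → O
  i=14: O-U = 20 → U
  i=15: Z-U =  5 → F
  i=16: Z-C = 23 → X
  i=17: O-Z = 15 → P
  i=18: H-U = 13 → N
  i=19: O-G =  8 → I
  i=20: Y-A = 24 → Y
  i=21: E-Q = 14 → O
  i=22: P-V = 20 → U
  i=23: E-Z =  5 → F
  shifts repeat with period 8: XPNIYOUF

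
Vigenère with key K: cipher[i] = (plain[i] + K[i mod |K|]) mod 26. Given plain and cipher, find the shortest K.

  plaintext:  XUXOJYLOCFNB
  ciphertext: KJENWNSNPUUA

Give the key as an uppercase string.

  i= 0: K-X = 13 → N
  i= 1: J-U = 15 → P
  i= 2: E-X =  7 → H
  i= 3: N-O = 25 → Z
  i= 4: W-J = 13 → N
  i= 5: N-Y = 15 → P
  i= 6: S-L =  7 → H
  i= 7: N-O = 25 → Z
  i= 8: P-C = 13 → N
  i= 9: U-F = 15 → P
  i=10: U-N =  7 → H
  i=11: A-B = 25 → Z
  shifts repeat with period 4: NPHZ

NPHZ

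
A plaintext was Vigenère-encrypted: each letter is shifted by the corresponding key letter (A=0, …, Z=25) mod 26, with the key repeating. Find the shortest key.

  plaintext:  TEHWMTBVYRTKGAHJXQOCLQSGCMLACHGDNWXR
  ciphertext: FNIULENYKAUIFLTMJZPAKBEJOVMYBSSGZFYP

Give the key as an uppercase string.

MJBYZLMD

  i= 0: F-T = 12 → M
  i= 1: N-E =  9 → J
  i= 2: I-H =  1 → B
  i= 3: U-W = 24 → Y
  i= 4: L-M = 25 → Z
  i= 5: E-T = 11 → L
  i= 6: N-B = 12 → M
  i= 7: Y-V =  3 → D
  i= 8: K-Y = 12 → M
  i= 9: A-R =  9 → J
  i=10: U-T =  1 → B
  i=11: I-K = 24 → Y
  i=12: F-G = 25 → Z
  i=13: L-A = 11 → L
  i=14: T-H = 12 → M
  i=15: M-J =  3 → D
  i=16: J-X = 12 → M
  i=17: Z-Q =  9 → J
  i=18: P-O =  1 → B
  i=19: A-C = 24 → Y
  i=20: K-L = 25 → Z
  i=21: B-Q = 11 → L
  i=22: E-S = 12 → M
  i=23: J-G =  3 → D
  i=24: O-C = 12 → M
  i=25: V-M =  9 → J
  i=26: M-L =  1 → B
  i=27: Y-A = 24 → Y
  i=28: B-C = 25 → Z
  i=29: S-H = 11 → L
  i=30: S-G = 12 → M
  i=31: G-D =  3 → D
  i=32: Z-N = 12 → M
  i=33: F-W =  9 → J
  i=34: Y-X =  1 → B
  i=35: P-R = 24 → Y
  shifts repeat with period 8: MJBYZLMD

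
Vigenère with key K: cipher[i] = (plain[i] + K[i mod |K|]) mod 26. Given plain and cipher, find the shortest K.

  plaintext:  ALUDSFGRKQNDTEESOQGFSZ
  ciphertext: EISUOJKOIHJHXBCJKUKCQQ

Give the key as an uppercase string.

EXYRWE

  i= 0: E-A =  4 → E
  i= 1: I-L = 23 → X
  i= 2: S-U = 24 → Y
  i= 3: U-D = 17 → R
  i= 4: O-S = 22 → W
  i= 5: J-F =  4 → E
  i= 6: K-G =  4 → E
  i= 7: O-R = 23 → X
  i= 8: I-K = 24 → Y
  i= 9: H-Q = 17 → R
  i=10: J-N = 22 → W
  i=11: H-D =  4 → E
  i=12: X-T =  4 → E
  i=13: B-E = 23 → X
  i=14: C-E = 24 → Y
  i=15: J-S = 17 → R
  i=16: K-O = 22 → W
  i=17: U-Q =  4 → E
  i=18: K-G =  4 → E
  i=19: C-F = 23 → X
  i=20: Q-S = 24 → Y
  i=21: Q-Z = 17 → R
  shifts repeat with period 6: EXYRWE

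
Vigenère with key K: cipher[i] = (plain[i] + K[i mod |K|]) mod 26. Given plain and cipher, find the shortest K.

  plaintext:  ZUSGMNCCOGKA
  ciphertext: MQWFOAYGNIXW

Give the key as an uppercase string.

  i= 0: M-Z = 13 → N
  i= 1: Q-U = 22 → W
  i= 2: W-S =  4 → E
  i= 3: F-G = 25 → Z
  i= 4: O-M =  2 → C
  i= 5: A-N = 13 → N
  i= 6: Y-C = 22 → W
  i= 7: G-C =  4 → E
  i= 8: N-O = 25 → Z
  i= 9: I-G =  2 → C
  i=10: X-K = 13 → N
  i=11: W-A = 22 → W
  shifts repeat with period 5: NWEZC

NWEZC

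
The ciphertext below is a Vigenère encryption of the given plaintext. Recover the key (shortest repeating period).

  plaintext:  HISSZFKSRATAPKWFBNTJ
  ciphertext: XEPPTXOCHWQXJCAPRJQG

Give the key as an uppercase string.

QWXXUSEK

  i= 0: X-H = 16 → Q
  i= 1: E-I = 22 → W
  i= 2: P-S = 23 → X
  i= 3: P-S = 23 → X
  i= 4: T-Z = 20 → U
  i= 5: X-F = 18 → S
  i= 6: O-K =  4 → E
  i= 7: C-S = 10 → K
  i= 8: H-R = 16 → Q
  i= 9: W-A = 22 → W
  i=10: Q-T = 23 → X
  i=11: X-A = 23 → X
  i=12: J-P = 20 → U
  i=13: C-K = 18 → S
  i=14: A-W =  4 → E
  i=15: P-F = 10 → K
  i=16: R-B = 16 → Q
  i=17: J-N = 22 → W
  i=18: Q-T = 23 → X
  i=19: G-J = 23 → X
  shifts repeat with period 8: QWXXUSEK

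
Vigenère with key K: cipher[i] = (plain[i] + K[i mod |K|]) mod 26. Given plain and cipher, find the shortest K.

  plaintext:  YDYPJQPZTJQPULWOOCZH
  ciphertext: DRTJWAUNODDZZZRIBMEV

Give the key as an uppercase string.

FOVUNK

  i= 0: D-Y =  5 → F
  i= 1: R-D = 14 → O
  i= 2: T-Y = 21 → V
  i= 3: J-P = 20 → U
  i= 4: W-J = 13 → N
  i= 5: A-Q = 10 → K
  i= 6: U-P =  5 → F
  i= 7: N-Z = 14 → O
  i= 8: O-T = 21 → V
  i= 9: D-J = 20 → U
  i=10: D-Q = 13 → N
  i=11: Z-P = 10 → K
  i=12: Z-U =  5 → F
  i=13: Z-L = 14 → O
  i=14: R-W = 21 → V
  i=15: I-O = 20 → U
  i=16: B-O = 13 → N
  i=17: M-C = 10 → K
  i=18: E-Z =  5 → F
  i=19: V-H = 14 → O
  shifts repeat with period 6: FOVUNK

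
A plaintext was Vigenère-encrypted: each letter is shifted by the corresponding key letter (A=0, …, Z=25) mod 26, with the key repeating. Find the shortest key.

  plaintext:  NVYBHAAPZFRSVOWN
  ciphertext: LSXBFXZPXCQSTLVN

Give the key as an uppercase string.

  i= 0: L-N = 24 → Y
  i= 1: S-V = 23 → X
  i= 2: X-Y = 25 → Z
  i= 3: B-B =  0 → A
  i= 4: F-H = 24 → Y
  i= 5: X-A = 23 → X
  i= 6: Z-A = 25 → Z
  i= 7: P-P =  0 → A
  i= 8: X-Z = 24 → Y
  i= 9: C-F = 23 → X
  i=10: Q-R = 25 → Z
  i=11: S-S =  0 → A
  i=12: T-V = 24 → Y
  i=13: L-O = 23 → X
  i=14: V-W = 25 → Z
  i=15: N-N =  0 → A
  shifts repeat with period 4: YXZA

YXZA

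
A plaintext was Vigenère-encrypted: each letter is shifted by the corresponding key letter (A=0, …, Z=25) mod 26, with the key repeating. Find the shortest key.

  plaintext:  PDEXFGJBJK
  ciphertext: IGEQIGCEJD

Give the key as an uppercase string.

TDA

  i= 0: I-P = 19 → T
  i= 1: G-D =  3 → D
  i= 2: E-E =  0 → A
  i= 3: Q-X = 19 → T
  i= 4: I-F =  3 → D
  i= 5: G-G =  0 → A
  i= 6: C-J = 19 → T
  i= 7: E-B =  3 → D
  i= 8: J-J =  0 → A
  i= 9: D-K = 19 → T
  shifts repeat with period 3: TDA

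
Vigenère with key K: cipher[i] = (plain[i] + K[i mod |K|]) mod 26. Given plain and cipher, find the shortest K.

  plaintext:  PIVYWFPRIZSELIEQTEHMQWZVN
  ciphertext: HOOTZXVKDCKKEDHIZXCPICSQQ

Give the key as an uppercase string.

  i= 0: H-P = 18 → S
  i= 1: O-I =  6 → G
  i= 2: O-V = 19 → T
  i= 3: T-Y = 21 → V
  i= 4: Z-W =  3 → D
  i= 5: X-F = 18 → S
  i= 6: V-P =  6 → G
  i= 7: K-R = 19 → T
  i= 8: D-I = 21 → V
  i= 9: C-Z =  3 → D
  i=10: K-S = 18 → S
  i=11: K-E =  6 → G
  i=12: E-L = 19 → T
  i=13: D-I = 21 → V
  i=14: H-E =  3 → D
  i=15: I-Q = 18 → S
  i=16: Z-T =  6 → G
  i=17: X-E = 19 → T
  i=18: C-H = 21 → V
  i=19: P-M =  3 → D
  i=20: I-Q = 18 → S
  i=21: C-W =  6 → G
  i=22: S-Z = 19 → T
  i=23: Q-V = 21 → V
  i=24: Q-N =  3 → D
  shifts repeat with period 5: SGTVD

SGTVD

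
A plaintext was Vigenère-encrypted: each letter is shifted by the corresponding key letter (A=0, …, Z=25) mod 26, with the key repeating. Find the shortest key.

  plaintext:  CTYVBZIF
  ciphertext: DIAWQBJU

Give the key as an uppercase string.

BPC

  i= 0: D-C =  1 → B
  i= 1: I-T = 15 → P
  i= 2: A-Y =  2 → C
  i= 3: W-V =  1 → B
  i= 4: Q-B = 15 → P
  i= 5: B-Z =  2 → C
  i= 6: J-I =  1 → B
  i= 7: U-F = 15 → P
  shifts repeat with period 3: BPC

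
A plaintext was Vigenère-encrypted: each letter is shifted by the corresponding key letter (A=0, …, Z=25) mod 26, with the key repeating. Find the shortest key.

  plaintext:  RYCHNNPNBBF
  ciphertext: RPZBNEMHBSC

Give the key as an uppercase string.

  i= 0: R-R =  0 → A
  i= 1: P-Y = 17 → R
  i= 2: Z-C = 23 → X
  i= 3: B-H = 20 → U
  i= 4: N-N =  0 → A
  i= 5: E-N = 17 → R
  i= 6: M-P = 23 → X
  i= 7: H-N = 20 → U
  i= 8: B-B =  0 → A
  i= 9: S-B = 17 → R
  i=10: C-F = 23 → X
  shifts repeat with period 4: ARXU

ARXU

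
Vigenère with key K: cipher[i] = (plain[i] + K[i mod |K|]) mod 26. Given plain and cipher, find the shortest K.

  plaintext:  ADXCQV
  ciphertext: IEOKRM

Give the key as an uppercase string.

IBR

  i= 0: I-A =  8 → I
  i= 1: E-D =  1 → B
  i= 2: O-X = 17 → R
  i= 3: K-C =  8 → I
  i= 4: R-Q =  1 → B
  i= 5: M-V = 17 → R
  shifts repeat with period 3: IBR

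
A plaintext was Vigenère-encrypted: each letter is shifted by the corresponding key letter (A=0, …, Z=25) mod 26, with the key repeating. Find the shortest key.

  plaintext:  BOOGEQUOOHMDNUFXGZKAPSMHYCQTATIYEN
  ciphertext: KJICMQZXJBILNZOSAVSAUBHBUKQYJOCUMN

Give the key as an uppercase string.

JVUWIAF

  i= 0: K-B =  9 → J
  i= 1: J-O = 21 → V
  i= 2: I-O = 20 → U
  i= 3: C-G = 22 → W
  i= 4: M-E =  8 → I
  i= 5: Q-Q =  0 → A
  i= 6: Z-U =  5 → F
  i= 7: X-O =  9 → J
  i= 8: J-O = 21 → V
  i= 9: B-H = 20 → U
  i=10: I-M = 22 → W
  i=11: L-D =  8 → I
  i=12: N-N =  0 → A
  i=13: Z-U =  5 → F
  i=14: O-F =  9 → J
  i=15: S-X = 21 → V
  i=16: A-G = 20 → U
  i=17: V-Z = 22 → W
  i=18: S-K =  8 → I
  i=19: A-A =  0 → A
  i=20: U-P =  5 → F
  i=21: B-S =  9 → J
  i=22: H-M = 21 → V
  i=23: B-H = 20 → U
  i=24: U-Y = 22 → W
  i=25: K-C =  8 → I
  i=26: Q-Q =  0 → A
  i=27: Y-T =  5 → F
  i=28: J-A =  9 → J
  i=29: O-T = 21 → V
  i=30: C-I = 20 → U
  i=31: U-Y = 22 → W
  i=32: M-E =  8 → I
  i=33: N-N =  0 → A
  shifts repeat with period 7: JVUWIAF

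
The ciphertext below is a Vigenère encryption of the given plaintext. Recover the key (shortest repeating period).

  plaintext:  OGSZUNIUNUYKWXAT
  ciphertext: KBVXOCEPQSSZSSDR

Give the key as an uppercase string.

  i= 0: K-O = 22 → W
  i= 1: B-G = 21 → V
  i= 2: V-S =  3 → D
  i= 3: X-Z = 24 → Y
  i= 4: O-U = 20 → U
  i= 5: C-N = 15 → P
  i= 6: E-I = 22 → W
  i= 7: P-U = 21 → V
  i= 8: Q-N =  3 → D
  i= 9: S-U = 24 → Y
  i=10: S-Y = 20 → U
  i=11: Z-K = 15 → P
  i=12: S-W = 22 → W
  i=13: S-X = 21 → V
  i=14: D-A =  3 → D
  i=15: R-T = 24 → Y
  shifts repeat with period 6: WVDYUP

WVDYUP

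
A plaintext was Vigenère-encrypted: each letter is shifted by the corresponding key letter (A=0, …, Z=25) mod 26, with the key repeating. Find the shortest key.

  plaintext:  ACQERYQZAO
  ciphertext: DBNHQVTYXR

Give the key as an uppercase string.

DZX

  i= 0: D-A =  3 → D
  i= 1: B-C = 25 → Z
  i= 2: N-Q = 23 → X
  i= 3: H-E =  3 → D
  i= 4: Q-R = 25 → Z
  i= 5: V-Y = 23 → X
  i= 6: T-Q =  3 → D
  i= 7: Y-Z = 25 → Z
  i= 8: X-A = 23 → X
  i= 9: R-O =  3 → D
  shifts repeat with period 3: DZX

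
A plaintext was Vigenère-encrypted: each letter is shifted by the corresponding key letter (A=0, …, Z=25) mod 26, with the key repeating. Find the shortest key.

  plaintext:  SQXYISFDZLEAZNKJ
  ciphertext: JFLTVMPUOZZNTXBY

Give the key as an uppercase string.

RPOVNUK

  i= 0: J-S = 17 → R
  i= 1: F-Q = 15 → P
  i= 2: L-X = 14 → O
  i= 3: T-Y = 21 → V
  i= 4: V-I = 13 → N
  i= 5: M-S = 20 → U
  i= 6: P-F = 10 → K
  i= 7: U-D = 17 → R
  i= 8: O-Z = 15 → P
  i= 9: Z-L = 14 → O
  i=10: Z-E = 21 → V
  i=11: N-A = 13 → N
  i=12: T-Z = 20 → U
  i=13: X-N = 10 → K
  i=14: B-K = 17 → R
  i=15: Y-J = 15 → P
  shifts repeat with period 7: RPOVNUK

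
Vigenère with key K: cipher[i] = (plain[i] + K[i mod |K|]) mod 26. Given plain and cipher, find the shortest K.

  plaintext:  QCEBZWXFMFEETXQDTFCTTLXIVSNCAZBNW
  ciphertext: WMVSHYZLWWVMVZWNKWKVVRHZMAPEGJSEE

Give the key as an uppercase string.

  i= 0: W-Q =  6 → G
  i= 1: M-C = 10 → K
  i= 2: V-E = 17 → R
  i= 3: S-B = 17 → R
  i= 4: H-Z =  8 → I
  i= 5: Y-W =  2 → C
  i= 6: Z-X =  2 → C
  i= 7: L-F =  6 → G
  i= 8: W-M = 10 → K
  i= 9: W-F = 17 → R
  i=10: V-E = 17 → R
  i=11: M-E =  8 → I
  i=12: V-T =  2 → C
  i=13: Z-X =  2 → C
  i=14: W-Q =  6 → G
  i=15: N-D = 10 → K
  i=16: K-T = 17 → R
  i=17: W-F = 17 → R
  i=18: K-C =  8 → I
  i=19: V-T =  2 → C
  i=20: V-T =  2 → C
  i=21: R-L =  6 → G
  i=22: H-X = 10 → K
  i=23: Z-I = 17 → R
  i=24: M-V = 17 → R
  i=25: A-S =  8 → I
  i=26: P-N =  2 → C
  i=27: E-C =  2 → C
  i=28: G-A =  6 → G
  i=29: J-Z = 10 → K
  i=30: S-B = 17 → R
  i=31: E-N = 17 → R
  i=32: E-W =  8 → I
  shifts repeat with period 7: GKRRICC

GKRRICC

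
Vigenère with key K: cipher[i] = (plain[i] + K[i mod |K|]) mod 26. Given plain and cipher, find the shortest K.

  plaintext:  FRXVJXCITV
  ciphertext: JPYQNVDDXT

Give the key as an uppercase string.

EYBV

  i= 0: J-F =  4 → E
  i= 1: P-R = 24 → Y
  i= 2: Y-X =  1 → B
  i= 3: Q-V = 21 → V
  i= 4: N-J =  4 → E
  i= 5: V-X = 24 → Y
  i= 6: D-C =  1 → B
  i= 7: D-I = 21 → V
  i= 8: X-T =  4 → E
  i= 9: T-V = 24 → Y
  shifts repeat with period 4: EYBV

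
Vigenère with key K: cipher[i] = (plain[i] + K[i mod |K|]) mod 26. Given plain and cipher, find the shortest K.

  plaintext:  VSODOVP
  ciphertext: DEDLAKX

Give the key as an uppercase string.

  i= 0: D-V =  8 → I
  i= 1: E-S = 12 → M
  i= 2: D-O = 15 → P
  i= 3: L-D =  8 → I
  i= 4: A-O = 12 → M
  i= 5: K-V = 15 → P
  i= 6: X-P =  8 → I
  shifts repeat with period 3: IMP

IMP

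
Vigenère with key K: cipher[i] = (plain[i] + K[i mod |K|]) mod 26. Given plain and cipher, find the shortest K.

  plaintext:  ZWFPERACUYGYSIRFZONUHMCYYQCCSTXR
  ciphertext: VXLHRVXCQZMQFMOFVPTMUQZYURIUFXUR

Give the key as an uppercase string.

  i= 0: V-Z = 22 → W
  i= 1: X-W =  1 → B
  i= 2: L-F =  6 → G
  i= 3: H-P = 18 → S
  i= 4: R-E = 13 → N
  i= 5: V-R =  4 → E
  i= 6: X-A = 23 → X
  i= 7: C-C =  0 → A
  i= 8: Q-U = 22 → W
  i= 9: Z-Y =  1 → B
  i=10: M-G =  6 → G
  i=11: Q-Y = 18 → S
  i=12: F-S = 13 → N
  i=13: M-I =  4 → E
  i=14: O-R = 23 → X
  i=15: F-F =  0 → A
  i=16: V-Z = 22 → W
  i=17: P-O =  1 → B
  i=18: T-N =  6 → G
  i=19: M-U = 18 → S
  i=20: U-H = 13 → N
  i=21: Q-M =  4 → E
  i=22: Z-C = 23 → X
  i=23: Y-Y =  0 → A
  i=24: U-Y = 22 → W
  i=25: R-Q =  1 → B
  i=26: I-C =  6 → G
  i=27: U-C = 18 → S
  i=28: F-S = 13 → N
  i=29: X-T =  4 → E
  i=30: U-X = 23 → X
  i=31: R-R =  0 → A
  shifts repeat with period 8: WBGSNEXA

WBGSNEXA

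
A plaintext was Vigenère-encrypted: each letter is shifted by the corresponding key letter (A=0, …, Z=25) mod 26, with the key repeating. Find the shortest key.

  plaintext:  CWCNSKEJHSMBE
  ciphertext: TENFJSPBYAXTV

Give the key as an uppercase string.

RILS

  i= 0: T-C = 17 → R
  i= 1: E-W =  8 → I
  i= 2: N-C = 11 → L
  i= 3: F-N = 18 → S
  i= 4: J-S = 17 → R
  i= 5: S-K =  8 → I
  i= 6: P-E = 11 → L
  i= 7: B-J = 18 → S
  i= 8: Y-H = 17 → R
  i= 9: A-S =  8 → I
  i=10: X-M = 11 → L
  i=11: T-B = 18 → S
  i=12: V-E = 17 → R
  shifts repeat with period 4: RILS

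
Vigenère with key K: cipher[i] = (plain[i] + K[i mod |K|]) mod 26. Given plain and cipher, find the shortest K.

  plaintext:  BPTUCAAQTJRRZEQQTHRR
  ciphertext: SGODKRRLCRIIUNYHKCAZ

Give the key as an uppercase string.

  i= 0: S-B = 17 → R
  i= 1: G-P = 17 → R
  i= 2: O-T = 21 → V
  i= 3: D-U =  9 → J
  i= 4: K-C =  8 → I
  i= 5: R-A = 17 → R
  i= 6: R-A = 17 → R
  i= 7: L-Q = 21 → V
  i= 8: C-T =  9 → J
  i= 9: R-J =  8 → I
  i=10: I-R = 17 → R
  i=11: I-R = 17 → R
  i=12: U-Z = 21 → V
  i=13: N-E =  9 → J
  i=14: Y-Q =  8 → I
  i=15: H-Q = 17 → R
  i=16: K-T = 17 → R
  i=17: C-H = 21 → V
  i=18: A-R =  9 → J
  i=19: Z-R =  8 → I
  shifts repeat with period 5: RRVJI

RRVJI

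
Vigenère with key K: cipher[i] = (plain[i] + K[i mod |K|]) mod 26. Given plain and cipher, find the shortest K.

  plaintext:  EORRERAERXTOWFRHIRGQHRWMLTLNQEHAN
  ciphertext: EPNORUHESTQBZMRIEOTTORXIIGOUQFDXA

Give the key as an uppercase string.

ABWXNDH

  i= 0: E-E =  0 → A
  i= 1: P-O =  1 → B
  i= 2: N-R = 22 → W
  i= 3: O-R = 23 → X
  i= 4: R-E = 13 → N
  i= 5: U-R =  3 → D
  i= 6: H-A =  7 → H
  i= 7: E-E =  0 → A
  i= 8: S-R =  1 → B
  i= 9: T-X = 22 → W
  i=10: Q-T = 23 → X
  i=11: B-O = 13 → N
  i=12: Z-W =  3 → D
  i=13: M-F =  7 → H
  i=14: R-R =  0 → A
  i=15: I-H =  1 → B
  i=16: E-I = 22 → W
  i=17: O-R = 23 → X
  i=18: T-G = 13 → N
  i=19: T-Q =  3 → D
  i=20: O-H =  7 → H
  i=21: R-R =  0 → A
  i=22: X-W =  1 → B
  i=23: I-M = 22 → W
  i=24: I-L = 23 → X
  i=25: G-T = 13 → N
  i=26: O-L =  3 → D
  i=27: U-N =  7 → H
  i=28: Q-Q =  0 → A
  i=29: F-E =  1 → B
  i=30: D-H = 22 → W
  i=31: X-A = 23 → X
  i=32: A-N = 13 → N
  shifts repeat with period 7: ABWXNDH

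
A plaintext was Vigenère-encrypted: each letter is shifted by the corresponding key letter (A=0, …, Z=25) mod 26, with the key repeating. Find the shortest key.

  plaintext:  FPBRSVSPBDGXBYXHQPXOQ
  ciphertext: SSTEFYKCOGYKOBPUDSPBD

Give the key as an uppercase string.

NDSN

  i= 0: S-F = 13 → N
  i= 1: S-P =  3 → D
  i= 2: T-B = 18 → S
  i= 3: E-R = 13 → N
  i= 4: F-S = 13 → N
  i= 5: Y-V =  3 → D
  i= 6: K-S = 18 → S
  i= 7: C-P = 13 → N
  i= 8: O-B = 13 → N
  i= 9: G-D =  3 → D
  i=10: Y-G = 18 → S
  i=11: K-X = 13 → N
  i=12: O-B = 13 → N
  i=13: B-Y =  3 → D
  i=14: P-X = 18 → S
  i=15: U-H = 13 → N
  i=16: D-Q = 13 → N
  i=17: S-P =  3 → D
  i=18: P-X = 18 → S
  i=19: B-O = 13 → N
  i=20: D-Q = 13 → N
  shifts repeat with period 4: NDSN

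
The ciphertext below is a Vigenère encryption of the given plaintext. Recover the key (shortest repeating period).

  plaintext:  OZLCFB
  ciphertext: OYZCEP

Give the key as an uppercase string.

  i= 0: O-O =  0 → A
  i= 1: Y-Z = 25 → Z
  i= 2: Z-L = 14 → O
  i= 3: C-C =  0 → A
  i= 4: E-F = 25 → Z
  i= 5: P-B = 14 → O
  shifts repeat with period 3: AZO

AZO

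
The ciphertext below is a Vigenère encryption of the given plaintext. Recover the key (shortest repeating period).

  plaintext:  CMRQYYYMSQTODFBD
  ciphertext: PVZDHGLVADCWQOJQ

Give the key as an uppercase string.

  i= 0: P-C = 13 → N
  i= 1: V-M =  9 → J
  i= 2: Z-R =  8 → I
  i= 3: D-Q = 13 → N
  i= 4: H-Y =  9 → J
  i= 5: G-Y =  8 → I
  i= 6: L-Y = 13 → N
  i= 7: V-M =  9 → J
  i= 8: A-S =  8 → I
  i= 9: D-Q = 13 → N
  i=10: C-T =  9 → J
  i=11: W-O =  8 → I
  i=12: Q-D = 13 → N
  i=13: O-F =  9 → J
  i=14: J-B =  8 → I
  i=15: Q-D = 13 → N
  shifts repeat with period 3: NJI

NJI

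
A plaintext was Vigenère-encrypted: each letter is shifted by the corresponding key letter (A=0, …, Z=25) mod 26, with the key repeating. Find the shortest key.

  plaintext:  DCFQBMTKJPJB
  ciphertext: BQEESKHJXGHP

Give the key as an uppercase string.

  i= 0: B-D = 24 → Y
  i= 1: Q-C = 14 → O
  i= 2: E-F = 25 → Z
  i= 3: E-Q = 14 → O
  i= 4: S-B = 17 → R
  i= 5: K-M = 24 → Y
  i= 6: H-T = 14 → O
  i= 7: J-K = 25 → Z
  i= 8: X-J = 14 → O
  i= 9: G-P = 17 → R
  i=10: H-J = 24 → Y
  i=11: P-B = 14 → O
  shifts repeat with period 5: YOZOR

YOZOR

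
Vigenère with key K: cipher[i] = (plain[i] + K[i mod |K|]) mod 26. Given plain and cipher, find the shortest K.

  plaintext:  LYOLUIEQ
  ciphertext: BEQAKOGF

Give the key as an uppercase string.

QGCP

  i= 0: B-L = 16 → Q
  i= 1: E-Y =  6 → G
  i= 2: Q-O =  2 → C
  i= 3: A-L = 15 → P
  i= 4: K-U = 16 → Q
  i= 5: O-I =  6 → G
  i= 6: G-E =  2 → C
  i= 7: F-Q = 15 → P
  shifts repeat with period 4: QGCP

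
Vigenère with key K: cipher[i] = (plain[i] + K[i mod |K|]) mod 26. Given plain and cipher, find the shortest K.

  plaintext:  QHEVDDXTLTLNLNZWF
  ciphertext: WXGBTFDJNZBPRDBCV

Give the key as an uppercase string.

GQC

  i= 0: W-Q =  6 → G
  i= 1: X-H = 16 → Q
  i= 2: G-E =  2 → C
  i= 3: B-V =  6 → G
  i= 4: T-D = 16 → Q
  i= 5: F-D =  2 → C
  i= 6: D-X =  6 → G
  i= 7: J-T = 16 → Q
  i= 8: N-L =  2 → C
  i= 9: Z-T =  6 → G
  i=10: B-L = 16 → Q
  i=11: P-N =  2 → C
  i=12: R-L =  6 → G
  i=13: D-N = 16 → Q
  i=14: B-Z =  2 → C
  i=15: C-W =  6 → G
  i=16: V-F = 16 → Q
  shifts repeat with period 3: GQC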